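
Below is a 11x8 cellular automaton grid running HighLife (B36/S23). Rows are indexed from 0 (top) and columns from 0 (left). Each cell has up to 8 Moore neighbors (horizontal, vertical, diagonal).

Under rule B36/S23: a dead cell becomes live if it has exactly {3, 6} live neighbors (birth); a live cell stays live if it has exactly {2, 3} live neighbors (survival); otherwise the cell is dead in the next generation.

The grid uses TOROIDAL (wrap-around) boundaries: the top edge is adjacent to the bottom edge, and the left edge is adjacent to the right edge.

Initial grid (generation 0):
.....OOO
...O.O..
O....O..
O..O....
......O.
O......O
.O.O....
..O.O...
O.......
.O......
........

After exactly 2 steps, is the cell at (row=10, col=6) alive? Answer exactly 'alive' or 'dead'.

Simulating step by step:
Generation 0 (given above): 18 live cells
Generation 1: 18 live cells
....OOO.
.....O.O
........
.......O
O.......
O......O
OOOO....
.OOO....
.O......
........
......O.
Generation 2: 13 live cells
....O..O
....OO..
......O.
........
O.......
..O....O
...O...O
...O....
.O......
........
......O.

Cell (10,6) at generation 2: 1 -> alive

Answer: alive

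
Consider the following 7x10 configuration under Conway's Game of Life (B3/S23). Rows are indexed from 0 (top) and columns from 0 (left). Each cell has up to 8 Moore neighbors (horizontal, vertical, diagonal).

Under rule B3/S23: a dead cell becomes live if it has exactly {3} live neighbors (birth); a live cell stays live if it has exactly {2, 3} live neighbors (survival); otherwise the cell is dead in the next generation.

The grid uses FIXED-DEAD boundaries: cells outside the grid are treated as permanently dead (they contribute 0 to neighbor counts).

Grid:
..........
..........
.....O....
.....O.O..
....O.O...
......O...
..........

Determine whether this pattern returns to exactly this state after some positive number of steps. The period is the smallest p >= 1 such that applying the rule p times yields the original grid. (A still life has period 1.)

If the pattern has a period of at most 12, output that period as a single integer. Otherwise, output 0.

Simulating and comparing each generation to the original:
Gen 0 (original, given above): 6 live cells
Gen 1: 6 live cells, differs from original
Gen 2: 6 live cells, MATCHES original -> period = 2

Answer: 2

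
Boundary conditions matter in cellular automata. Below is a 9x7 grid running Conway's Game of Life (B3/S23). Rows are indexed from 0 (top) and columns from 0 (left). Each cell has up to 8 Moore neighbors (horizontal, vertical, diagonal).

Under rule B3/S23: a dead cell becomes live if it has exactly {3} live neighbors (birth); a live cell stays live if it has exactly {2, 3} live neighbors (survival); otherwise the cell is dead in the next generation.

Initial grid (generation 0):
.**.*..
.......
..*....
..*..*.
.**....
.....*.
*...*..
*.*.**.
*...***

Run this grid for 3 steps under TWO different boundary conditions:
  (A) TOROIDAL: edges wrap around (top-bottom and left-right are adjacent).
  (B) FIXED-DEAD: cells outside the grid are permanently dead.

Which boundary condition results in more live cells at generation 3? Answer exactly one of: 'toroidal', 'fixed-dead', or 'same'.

Answer: toroidal

Derivation:
Under TOROIDAL boundary, generation 3:
....**.
*.****.
**..*..
**.*...
...**..
...*...
......*
*......
.**.*..
Population = 21

Under FIXED-DEAD boundary, generation 3:
.......
.**....
.*.*...
**.*...
...**..
...*...
.......
*.*....
.......
Population = 12

Comparison: toroidal=21, fixed-dead=12 -> toroidal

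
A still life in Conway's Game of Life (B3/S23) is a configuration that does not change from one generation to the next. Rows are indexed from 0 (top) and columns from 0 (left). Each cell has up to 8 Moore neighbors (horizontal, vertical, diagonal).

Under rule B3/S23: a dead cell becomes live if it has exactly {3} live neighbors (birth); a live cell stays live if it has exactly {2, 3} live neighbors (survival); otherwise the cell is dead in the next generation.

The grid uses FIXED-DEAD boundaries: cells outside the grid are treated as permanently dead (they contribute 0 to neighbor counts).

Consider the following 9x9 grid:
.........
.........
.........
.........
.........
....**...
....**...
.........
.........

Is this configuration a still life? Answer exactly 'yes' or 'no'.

Compute generation 1 and compare to generation 0 (given above):
Generation 1:
.........
.........
.........
.........
.........
....**...
....**...
.........
.........
The grids are IDENTICAL -> still life.

Answer: yes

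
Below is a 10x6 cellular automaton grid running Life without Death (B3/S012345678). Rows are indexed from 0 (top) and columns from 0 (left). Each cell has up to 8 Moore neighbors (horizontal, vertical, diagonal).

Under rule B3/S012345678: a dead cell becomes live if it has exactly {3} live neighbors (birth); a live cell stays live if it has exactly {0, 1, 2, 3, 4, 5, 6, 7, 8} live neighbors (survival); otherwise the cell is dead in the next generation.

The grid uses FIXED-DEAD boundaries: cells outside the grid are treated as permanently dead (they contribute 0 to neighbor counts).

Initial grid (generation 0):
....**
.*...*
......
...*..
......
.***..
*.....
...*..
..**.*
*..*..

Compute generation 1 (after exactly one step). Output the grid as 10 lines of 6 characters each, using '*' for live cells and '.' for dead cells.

Answer: ....**
.*..**
......
...*..
...*..
.***..
**.*..
..***.
..**.*
*.***.

Derivation:
Simulating step by step:
Generation 0 (given above): 15 live cells
Generation 1: 23 live cells
(generation 1 grid is the final answer)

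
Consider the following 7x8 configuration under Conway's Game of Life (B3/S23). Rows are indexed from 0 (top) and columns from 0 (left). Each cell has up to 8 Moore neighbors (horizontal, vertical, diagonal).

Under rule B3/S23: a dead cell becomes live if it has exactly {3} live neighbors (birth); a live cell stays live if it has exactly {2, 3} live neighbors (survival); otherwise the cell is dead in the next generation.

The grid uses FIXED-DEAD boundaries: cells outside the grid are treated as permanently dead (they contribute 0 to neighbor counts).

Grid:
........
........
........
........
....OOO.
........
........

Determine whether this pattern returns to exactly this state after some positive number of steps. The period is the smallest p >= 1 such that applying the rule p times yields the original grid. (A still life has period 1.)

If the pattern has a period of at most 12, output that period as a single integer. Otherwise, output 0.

Simulating and comparing each generation to the original:
Gen 0 (original, given above): 3 live cells
Gen 1: 3 live cells, differs from original
Gen 2: 3 live cells, MATCHES original -> period = 2

Answer: 2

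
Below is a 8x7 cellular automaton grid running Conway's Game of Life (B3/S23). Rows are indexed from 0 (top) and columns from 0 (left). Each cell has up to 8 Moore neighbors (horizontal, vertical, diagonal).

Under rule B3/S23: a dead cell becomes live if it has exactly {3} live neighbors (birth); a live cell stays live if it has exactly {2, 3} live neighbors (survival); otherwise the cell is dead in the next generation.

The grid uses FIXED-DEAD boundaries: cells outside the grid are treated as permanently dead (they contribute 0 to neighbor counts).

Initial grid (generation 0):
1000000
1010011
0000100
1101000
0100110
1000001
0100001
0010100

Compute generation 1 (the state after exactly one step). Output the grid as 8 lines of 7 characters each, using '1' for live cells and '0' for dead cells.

Answer: 0100000
0100010
1011110
1111010
0110110
1100001
0100010
0000000

Derivation:
Simulating step by step:
Generation 0 (given above): 18 live cells
Generation 1: 22 live cells
(generation 1 grid is the final answer)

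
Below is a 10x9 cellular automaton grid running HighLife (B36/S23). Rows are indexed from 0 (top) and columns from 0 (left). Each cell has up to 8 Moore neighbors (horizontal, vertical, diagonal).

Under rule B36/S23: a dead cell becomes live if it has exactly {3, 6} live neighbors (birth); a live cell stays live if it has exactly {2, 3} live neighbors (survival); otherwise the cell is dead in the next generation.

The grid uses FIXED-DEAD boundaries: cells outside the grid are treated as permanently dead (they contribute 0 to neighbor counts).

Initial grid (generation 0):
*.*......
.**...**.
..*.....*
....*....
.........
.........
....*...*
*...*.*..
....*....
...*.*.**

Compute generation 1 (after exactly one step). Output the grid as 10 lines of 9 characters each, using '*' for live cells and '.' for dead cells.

Simulating step by step:
Generation 0 (given above): 19 live cells
Generation 1: 16 live cells
(generation 1 grid is the final answer)

Answer: ..*......
..**...*.
.***...*.
.........
.........
.........
.....*...
...**....
...**.**.
....*....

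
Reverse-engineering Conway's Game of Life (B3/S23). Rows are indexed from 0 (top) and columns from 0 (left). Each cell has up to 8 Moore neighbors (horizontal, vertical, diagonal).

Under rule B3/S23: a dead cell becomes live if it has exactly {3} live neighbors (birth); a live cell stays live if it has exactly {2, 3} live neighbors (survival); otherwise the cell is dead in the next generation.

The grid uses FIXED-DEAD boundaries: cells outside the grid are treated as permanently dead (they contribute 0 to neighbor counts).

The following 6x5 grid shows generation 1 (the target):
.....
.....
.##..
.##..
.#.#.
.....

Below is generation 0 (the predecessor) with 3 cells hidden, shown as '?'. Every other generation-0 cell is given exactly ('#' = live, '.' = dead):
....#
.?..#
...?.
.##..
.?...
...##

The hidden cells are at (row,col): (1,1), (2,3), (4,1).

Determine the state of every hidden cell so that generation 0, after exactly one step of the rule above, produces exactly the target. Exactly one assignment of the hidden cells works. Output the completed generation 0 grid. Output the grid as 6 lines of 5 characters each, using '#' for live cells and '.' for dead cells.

Hidden generation-0 cells (in order): (1,1), (2,3), (4,1).
A hidden cell only influences target cells in its own 3x3 neighborhood. Try each of the 2^3 = 8 assignments, step the completed generation 0 forward once under B3/S23, and compare with the target:
  (1,1)=. (2,3)=. (4,1)=. -> step gives (2,1)='.' but target has '#' -> reject
  (1,1)=. (2,3)=. (4,1)=# -> step gives (2,1)='.' but target has '#' -> reject
  (1,1)=. (2,3)=# (4,1)=. -> step gives (1,3)='#' but target has '.' -> reject
  (1,1)=. (2,3)=# (4,1)=# -> step gives (1,3)='#' but target has '.' -> reject
  (1,1)=# (2,3)=. (4,1)=. -> step gives (3,1)='.' but target has '#' -> reject
  (1,1)=# (2,3)=. (4,1)=# -> step reproduces the target at every cell -> ACCEPT
  (1,1)=# (2,3)=# (4,1)=. -> step gives (1,3)='#' but target has '.' -> reject
  (1,1)=# (2,3)=# (4,1)=# -> step gives (1,3)='#' but target has '.' -> reject
Unique solution: (1,1)=live, (2,3)=dead, (4,1)=live.
Check: live-neighbor counts of every cell in the completed generation 0:
11121
10121
23321
22210
22432
11211
Applying B3/S23 to generation 0 with these counts gives:
.....
.....
.##..
.##..
.#.#.
.....
which matches the target exactly.

Answer: ....#
.#..#
.....
.##..
.#...
...##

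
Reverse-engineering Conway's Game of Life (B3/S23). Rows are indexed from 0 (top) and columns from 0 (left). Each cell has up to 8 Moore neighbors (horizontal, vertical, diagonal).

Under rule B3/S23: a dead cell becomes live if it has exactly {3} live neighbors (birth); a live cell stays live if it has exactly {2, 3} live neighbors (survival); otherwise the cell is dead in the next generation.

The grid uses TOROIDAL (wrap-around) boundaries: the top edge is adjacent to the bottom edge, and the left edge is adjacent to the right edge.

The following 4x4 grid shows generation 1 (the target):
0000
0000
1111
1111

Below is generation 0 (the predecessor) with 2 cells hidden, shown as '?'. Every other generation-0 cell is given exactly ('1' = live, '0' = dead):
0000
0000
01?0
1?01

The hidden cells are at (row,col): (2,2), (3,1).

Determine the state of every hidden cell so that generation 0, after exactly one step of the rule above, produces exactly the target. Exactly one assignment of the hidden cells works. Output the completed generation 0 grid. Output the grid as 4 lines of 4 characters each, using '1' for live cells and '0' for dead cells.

Answer: 0000
0000
0110
1001

Derivation:
Hidden generation-0 cells (in order): (2,2), (3,1).
A hidden cell only influences target cells in its own 3x3 neighborhood. Try each of the 2^2 = 4 assignments, step the completed generation 0 forward once under B3/S23, and compare with the target:
  (2,2)=0 (3,1)=0 -> step gives (2,1)='0' but target has '1' -> reject
  (2,2)=0 (3,1)=1 -> step gives (0,0)='1' but target has '0' -> reject
  (2,2)=1 (3,1)=0 -> step reproduces the target at every cell -> ACCEPT
  (2,2)=1 (3,1)=1 -> step gives (0,0)='1' but target has '0' -> reject
Unique solution: (2,2)=live, (3,1)=dead.
Check: live-neighbor counts of every cell in the completed generation 0:
2112
1221
3223
2332
Applying B3/S23 to generation 0 with these counts gives:
0000
0000
1111
1111
which matches the target exactly.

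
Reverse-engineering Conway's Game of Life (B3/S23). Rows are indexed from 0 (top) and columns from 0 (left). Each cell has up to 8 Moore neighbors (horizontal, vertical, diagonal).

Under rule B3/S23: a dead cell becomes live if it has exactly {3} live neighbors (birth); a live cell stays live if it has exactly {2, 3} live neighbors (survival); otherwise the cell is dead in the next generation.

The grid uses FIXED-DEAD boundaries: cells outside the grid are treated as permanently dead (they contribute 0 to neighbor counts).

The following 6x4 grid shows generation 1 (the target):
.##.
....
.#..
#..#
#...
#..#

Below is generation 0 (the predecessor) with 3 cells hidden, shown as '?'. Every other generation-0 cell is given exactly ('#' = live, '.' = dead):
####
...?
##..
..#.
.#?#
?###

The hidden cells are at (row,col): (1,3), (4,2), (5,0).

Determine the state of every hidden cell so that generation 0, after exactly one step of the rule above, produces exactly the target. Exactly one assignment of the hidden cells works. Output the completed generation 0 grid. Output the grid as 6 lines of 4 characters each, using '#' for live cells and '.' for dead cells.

Hidden generation-0 cells (in order): (1,3), (4,2), (5,0).
A hidden cell only influences target cells in its own 3x3 neighborhood. Try each of the 2^3 = 8 assignments, step the completed generation 0 forward once under B3/S23, and compare with the target:
  (1,3)=. (4,2)=. (5,0)=. -> step gives (3,2)='#' but target has '.' -> reject
  (1,3)=. (4,2)=. (5,0)=# -> step gives (3,2)='#' but target has '.' -> reject
  (1,3)=. (4,2)=# (5,0)=. -> step gives (4,0)='.' but target has '#' -> reject
  (1,3)=. (4,2)=# (5,0)=# -> step reproduces the target at every cell -> ACCEPT
  (1,3)=# (4,2)=. (5,0)=. -> step gives (0,3)='#' but target has '.' -> reject
  (1,3)=# (4,2)=. (5,0)=# -> step gives (0,3)='#' but target has '.' -> reject
  (1,3)=# (4,2)=# (5,0)=. -> step gives (0,3)='#' but target has '.' -> reject
  (1,3)=# (4,2)=# (5,0)=# -> step gives (0,3)='#' but target has '.' -> reject
Unique solution: (1,3)=dead, (4,2)=live, (5,0)=live.
Check: live-neighbor counts of every cell in the completed generation 0:
1221
4542
1221
3543
3564
2453
Applying B3/S23 to generation 0 with these counts gives:
.##.
....
.#..
#..#
#...
#..#
which matches the target exactly.

Answer: ####
....
##..
..#.
.###
####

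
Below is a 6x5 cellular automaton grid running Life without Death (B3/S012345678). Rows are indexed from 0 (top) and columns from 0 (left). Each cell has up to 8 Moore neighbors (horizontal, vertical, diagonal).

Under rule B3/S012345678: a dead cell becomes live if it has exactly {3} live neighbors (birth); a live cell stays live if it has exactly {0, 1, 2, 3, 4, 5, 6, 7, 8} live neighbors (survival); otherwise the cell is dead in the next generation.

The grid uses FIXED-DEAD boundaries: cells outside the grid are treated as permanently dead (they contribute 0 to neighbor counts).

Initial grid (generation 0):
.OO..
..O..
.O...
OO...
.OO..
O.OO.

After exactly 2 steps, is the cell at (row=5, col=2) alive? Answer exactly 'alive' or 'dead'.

Answer: alive

Derivation:
Simulating step by step:
Generation 0 (given above): 11 live cells
Generation 1: 14 live cells
.OO..
..O..
OOO..
OO...
.OOO.
O.OO.
Generation 2: 17 live cells
.OO..
O.OO.
OOO..
OO.O.
.OOO.
O.OO.

Cell (5,2) at generation 2: 1 -> alive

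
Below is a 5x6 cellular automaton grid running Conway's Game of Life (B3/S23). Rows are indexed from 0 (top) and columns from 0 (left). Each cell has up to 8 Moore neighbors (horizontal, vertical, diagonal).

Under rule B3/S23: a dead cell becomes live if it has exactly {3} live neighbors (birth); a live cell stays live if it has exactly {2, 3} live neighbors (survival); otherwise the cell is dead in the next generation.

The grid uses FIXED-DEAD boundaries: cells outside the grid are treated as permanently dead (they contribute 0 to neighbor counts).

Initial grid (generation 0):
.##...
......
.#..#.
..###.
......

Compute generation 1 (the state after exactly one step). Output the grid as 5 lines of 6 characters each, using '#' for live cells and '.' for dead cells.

Answer: ......
.##...
..#.#.
..###.
...#..

Derivation:
Simulating step by step:
Generation 0 (given above): 7 live cells
Generation 1: 8 live cells
(generation 1 grid is the final answer)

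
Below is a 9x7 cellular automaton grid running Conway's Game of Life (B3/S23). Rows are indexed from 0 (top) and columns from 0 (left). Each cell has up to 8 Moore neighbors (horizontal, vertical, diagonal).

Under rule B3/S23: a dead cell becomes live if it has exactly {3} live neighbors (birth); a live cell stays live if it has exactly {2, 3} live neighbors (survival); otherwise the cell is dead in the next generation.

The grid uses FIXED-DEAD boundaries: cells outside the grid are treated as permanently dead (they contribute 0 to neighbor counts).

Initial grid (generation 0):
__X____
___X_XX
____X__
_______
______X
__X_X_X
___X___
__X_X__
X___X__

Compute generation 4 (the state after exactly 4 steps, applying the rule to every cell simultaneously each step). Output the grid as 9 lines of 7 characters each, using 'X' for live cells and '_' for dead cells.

Answer: ____X__
___X_XX
__XX_XX
__XX_X_
______X
_____XX
____X_X
_______
_______

Derivation:
Simulating step by step:
Generation 0 (given above): 14 live cells
Generation 1: 13 live cells
_______
___XXX_
____XX_
_______
_____X_
___X_X_
__X_XX_
____X__
___X___
Generation 2: 14 live cells
____X__
___X_X_
___X_X_
____XX_
____X__
___X_XX
_____X_
____XX_
_______
Generation 3: 14 live cells
____X__
___X_X_
___X_XX
___X_X_
___X__X
_____XX
_______
____XX_
_______
Generation 4: 16 live cells
(generation 4 grid is the final answer)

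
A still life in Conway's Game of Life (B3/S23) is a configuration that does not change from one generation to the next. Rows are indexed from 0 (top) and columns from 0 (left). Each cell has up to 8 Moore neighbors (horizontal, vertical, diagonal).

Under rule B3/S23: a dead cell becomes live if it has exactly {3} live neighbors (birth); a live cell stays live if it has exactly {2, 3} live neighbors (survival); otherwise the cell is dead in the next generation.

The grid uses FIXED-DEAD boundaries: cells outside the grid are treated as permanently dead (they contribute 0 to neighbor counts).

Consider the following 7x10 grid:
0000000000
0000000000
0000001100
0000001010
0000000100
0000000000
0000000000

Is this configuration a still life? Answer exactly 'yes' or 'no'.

Compute generation 1 and compare to generation 0 (given above):
Generation 1:
0000000000
0000000000
0000001100
0000001010
0000000100
0000000000
0000000000
The grids are IDENTICAL -> still life.

Answer: yes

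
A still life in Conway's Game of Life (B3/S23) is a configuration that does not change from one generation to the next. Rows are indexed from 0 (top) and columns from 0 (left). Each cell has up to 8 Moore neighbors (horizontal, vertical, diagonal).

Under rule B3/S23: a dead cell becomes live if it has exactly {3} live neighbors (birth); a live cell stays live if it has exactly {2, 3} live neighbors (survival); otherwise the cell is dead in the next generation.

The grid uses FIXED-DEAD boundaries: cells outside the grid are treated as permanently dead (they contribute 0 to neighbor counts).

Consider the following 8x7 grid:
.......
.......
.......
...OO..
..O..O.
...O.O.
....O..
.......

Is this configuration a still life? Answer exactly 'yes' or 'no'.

Compute generation 1 and compare to generation 0 (given above):
Generation 1:
.......
.......
.......
...OO..
..O..O.
...O.O.
....O..
.......
The grids are IDENTICAL -> still life.

Answer: yes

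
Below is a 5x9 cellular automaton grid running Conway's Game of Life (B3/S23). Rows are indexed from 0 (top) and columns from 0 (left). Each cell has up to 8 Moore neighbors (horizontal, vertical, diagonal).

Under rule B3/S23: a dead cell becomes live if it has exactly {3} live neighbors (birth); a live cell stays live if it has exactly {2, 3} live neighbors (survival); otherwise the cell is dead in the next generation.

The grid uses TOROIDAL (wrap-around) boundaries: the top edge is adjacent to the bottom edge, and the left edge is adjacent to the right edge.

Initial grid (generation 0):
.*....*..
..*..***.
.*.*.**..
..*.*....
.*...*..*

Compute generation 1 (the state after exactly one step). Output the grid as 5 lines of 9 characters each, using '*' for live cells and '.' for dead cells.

Simulating step by step:
Generation 0 (given above): 15 live cells
Generation 1: 20 live cells
(generation 1 grid is the final answer)

Answer: ***......
.**.*..*.
.*.*...*.
*****.*..
***..*...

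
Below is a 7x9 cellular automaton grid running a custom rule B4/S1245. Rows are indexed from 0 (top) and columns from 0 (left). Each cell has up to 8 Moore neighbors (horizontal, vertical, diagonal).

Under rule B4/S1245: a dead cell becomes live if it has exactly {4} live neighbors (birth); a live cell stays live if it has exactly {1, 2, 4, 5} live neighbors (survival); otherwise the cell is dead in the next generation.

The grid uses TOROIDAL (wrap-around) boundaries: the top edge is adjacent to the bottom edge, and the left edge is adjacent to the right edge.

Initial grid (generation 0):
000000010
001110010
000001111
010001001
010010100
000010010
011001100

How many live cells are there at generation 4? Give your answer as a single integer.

Answer: 20

Derivation:
Simulating step by step:
Generation 0 (given above): 21 live cells
Generation 1: 26 live cells
001100110
001110011
000010110
110001001
010011100
000010110
011001000
Generation 2: 26 live cells
011110000
000101010
100101010
010011011
110001110
000000110
010100010
Generation 3: 22 live cells
011110000
000101110
100100000
000011011
010001010
000000111
010000010
Generation 4: 20 live cells
011000100
000101110
100101011
000001110
000000010
000000110
011000000
Population at generation 4: 20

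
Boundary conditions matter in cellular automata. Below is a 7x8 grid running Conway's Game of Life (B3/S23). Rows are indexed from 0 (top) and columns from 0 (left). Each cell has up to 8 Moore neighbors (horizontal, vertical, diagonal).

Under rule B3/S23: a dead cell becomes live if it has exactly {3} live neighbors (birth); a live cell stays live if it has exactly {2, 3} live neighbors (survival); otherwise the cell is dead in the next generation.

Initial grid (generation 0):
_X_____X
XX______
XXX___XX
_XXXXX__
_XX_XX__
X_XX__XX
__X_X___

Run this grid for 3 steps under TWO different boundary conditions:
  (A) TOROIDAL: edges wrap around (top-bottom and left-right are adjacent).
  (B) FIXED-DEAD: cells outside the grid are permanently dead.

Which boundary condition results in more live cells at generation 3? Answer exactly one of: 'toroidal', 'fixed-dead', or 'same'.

Answer: toroidal

Derivation:
Under TOROIDAL boundary, generation 3:
XXX___X_
X_____XX
_____X__
X______X
X_____X_
_X______
X_X_____
Population = 15

Under FIXED-DEAD boundary, generation 3:
________
_____X_X
_____X_X
_____X__
________
________
________
Population = 5

Comparison: toroidal=15, fixed-dead=5 -> toroidal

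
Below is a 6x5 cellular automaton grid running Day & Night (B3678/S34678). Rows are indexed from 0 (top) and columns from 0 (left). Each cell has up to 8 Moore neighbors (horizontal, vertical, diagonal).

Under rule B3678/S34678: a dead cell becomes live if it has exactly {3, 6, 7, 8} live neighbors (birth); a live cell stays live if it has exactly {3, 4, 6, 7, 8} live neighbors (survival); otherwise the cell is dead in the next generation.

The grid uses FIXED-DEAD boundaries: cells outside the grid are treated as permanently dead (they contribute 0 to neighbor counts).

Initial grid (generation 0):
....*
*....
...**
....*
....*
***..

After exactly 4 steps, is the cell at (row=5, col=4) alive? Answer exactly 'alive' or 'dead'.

Simulating step by step:
Generation 0 (given above): 9 live cells
Generation 1: 5 live cells
.....
...**
.....
....*
.*.*.
.....
Generation 2: 2 live cells
.....
.....
...**
.....
.....
.....
Generation 3: 0 live cells
.....
.....
.....
.....
.....
.....
Generation 4: 0 live cells
.....
.....
.....
.....
.....
.....

Cell (5,4) at generation 4: 0 -> dead

Answer: dead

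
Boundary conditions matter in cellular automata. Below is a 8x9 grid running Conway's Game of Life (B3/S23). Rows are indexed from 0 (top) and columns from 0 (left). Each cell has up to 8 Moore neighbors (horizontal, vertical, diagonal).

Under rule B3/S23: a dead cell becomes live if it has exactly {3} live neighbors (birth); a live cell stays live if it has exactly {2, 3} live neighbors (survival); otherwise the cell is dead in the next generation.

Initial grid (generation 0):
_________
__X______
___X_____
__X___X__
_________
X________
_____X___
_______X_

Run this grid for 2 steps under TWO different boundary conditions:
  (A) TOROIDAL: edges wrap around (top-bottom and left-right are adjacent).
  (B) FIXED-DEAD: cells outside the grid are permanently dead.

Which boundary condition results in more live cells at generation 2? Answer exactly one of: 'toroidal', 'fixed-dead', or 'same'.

Answer: same

Derivation:
Under TOROIDAL boundary, generation 2:
_________
_________
_________
_________
_________
_________
_________
_________
Population = 0

Under FIXED-DEAD boundary, generation 2:
_________
_________
_________
_________
_________
_________
_________
_________
Population = 0

Comparison: toroidal=0, fixed-dead=0 -> same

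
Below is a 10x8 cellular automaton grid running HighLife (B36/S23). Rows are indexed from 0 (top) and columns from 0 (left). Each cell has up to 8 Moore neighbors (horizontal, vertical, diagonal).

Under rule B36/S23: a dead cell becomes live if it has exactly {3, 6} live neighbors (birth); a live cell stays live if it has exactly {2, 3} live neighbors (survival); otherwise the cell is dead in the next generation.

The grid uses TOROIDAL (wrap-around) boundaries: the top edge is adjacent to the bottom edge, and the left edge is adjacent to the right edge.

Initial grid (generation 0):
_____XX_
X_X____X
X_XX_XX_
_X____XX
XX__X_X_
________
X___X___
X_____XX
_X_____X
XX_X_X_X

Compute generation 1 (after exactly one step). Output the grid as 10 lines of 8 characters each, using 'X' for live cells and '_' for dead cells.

Simulating step by step:
Generation 0 (given above): 29 live cells
Generation 1: 31 live cells
(generation 1 grid is the final answer)

Answer: __X_XX__
X_XXX___
__XX_X_X
___XX___
XX___XX_
XX___X_X
X_______
_X____X_
_XX_____
_XX_XX_X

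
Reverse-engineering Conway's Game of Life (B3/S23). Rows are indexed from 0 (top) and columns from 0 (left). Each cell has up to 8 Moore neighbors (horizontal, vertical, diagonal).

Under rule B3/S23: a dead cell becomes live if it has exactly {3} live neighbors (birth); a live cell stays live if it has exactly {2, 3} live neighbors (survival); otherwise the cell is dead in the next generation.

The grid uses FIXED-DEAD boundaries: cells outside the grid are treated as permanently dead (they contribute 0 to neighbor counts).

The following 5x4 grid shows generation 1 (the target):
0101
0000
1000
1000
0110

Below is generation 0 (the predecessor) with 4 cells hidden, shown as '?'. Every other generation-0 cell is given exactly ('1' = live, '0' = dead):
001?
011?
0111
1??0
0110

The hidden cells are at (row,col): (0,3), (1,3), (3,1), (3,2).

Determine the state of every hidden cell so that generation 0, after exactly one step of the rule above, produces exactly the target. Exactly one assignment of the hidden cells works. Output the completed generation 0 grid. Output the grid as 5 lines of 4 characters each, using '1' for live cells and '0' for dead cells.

Hidden generation-0 cells (in order): (0,3), (1,3), (3,1), (3,2).
A hidden cell only influences target cells in its own 3x3 neighborhood. Try each of the 2^4 = 16 assignments, step the completed generation 0 forward once under B3/S23, and compare with the target:
  (0,3)=0 (1,3)=0 (3,1)=0 (3,2)=0 -> step gives (0,2)='1' but target has '0' -> reject
  (0,3)=0 (1,3)=0 (3,1)=0 (3,2)=1 -> step gives (0,2)='1' but target has '0' -> reject
  (0,3)=0 (1,3)=0 (3,1)=1 (3,2)=0 -> step gives (0,2)='1' but target has '0' -> reject
  (0,3)=0 (1,3)=0 (3,1)=1 (3,2)=1 -> step gives (0,2)='1' but target has '0' -> reject
  (0,3)=0 (1,3)=1 (3,1)=0 (3,2)=0 -> step gives (0,2)='1' but target has '0' -> reject
  (0,3)=0 (1,3)=1 (3,1)=0 (3,2)=1 -> step gives (0,2)='1' but target has '0' -> reject
  (0,3)=0 (1,3)=1 (3,1)=1 (3,2)=0 -> step gives (0,2)='1' but target has '0' -> reject
  (0,3)=0 (1,3)=1 (3,1)=1 (3,2)=1 -> step gives (0,2)='1' but target has '0' -> reject
  (0,3)=1 (1,3)=0 (3,1)=0 (3,2)=0 -> step gives (0,2)='1' but target has '0' -> reject
  (0,3)=1 (1,3)=0 (3,1)=0 (3,2)=1 -> step gives (0,2)='1' but target has '0' -> reject
  (0,3)=1 (1,3)=0 (3,1)=1 (3,2)=0 -> step gives (0,2)='1' but target has '0' -> reject
  (0,3)=1 (1,3)=0 (3,1)=1 (3,2)=1 -> step gives (0,2)='1' but target has '0' -> reject
  (0,3)=1 (1,3)=1 (3,1)=0 (3,2)=0 -> step gives (2,3)='1' but target has '0' -> reject
  (0,3)=1 (1,3)=1 (3,1)=0 (3,2)=1 -> step reproduces the target at every cell -> ACCEPT
  (0,3)=1 (1,3)=1 (3,1)=1 (3,2)=0 -> step gives (2,0)='0' but target has '1' -> reject
  (0,3)=1 (1,3)=1 (3,1)=1 (3,2)=1 -> step gives (2,0)='0' but target has '1' -> reject
Unique solution: (0,3)=live, (1,3)=live, (3,1)=dead, (3,2)=live.
Check: live-neighbor counts of every cell in the completed generation 0:
1343
2475
3564
2654
2322
Applying B3/S23 to generation 0 with these counts gives:
0101
0000
1000
1000
0110
which matches the target exactly.

Answer: 0011
0111
0111
1010
0110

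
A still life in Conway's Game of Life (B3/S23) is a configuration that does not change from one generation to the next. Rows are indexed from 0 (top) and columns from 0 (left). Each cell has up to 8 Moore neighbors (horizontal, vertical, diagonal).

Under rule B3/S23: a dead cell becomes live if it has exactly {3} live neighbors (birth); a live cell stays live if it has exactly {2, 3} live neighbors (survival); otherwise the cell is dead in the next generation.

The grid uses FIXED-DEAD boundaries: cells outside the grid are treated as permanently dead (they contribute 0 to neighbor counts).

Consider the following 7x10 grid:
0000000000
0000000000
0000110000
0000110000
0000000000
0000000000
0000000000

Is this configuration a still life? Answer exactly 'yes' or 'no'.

Answer: yes

Derivation:
Compute generation 1 and compare to generation 0 (given above):
Generation 1:
0000000000
0000000000
0000110000
0000110000
0000000000
0000000000
0000000000
The grids are IDENTICAL -> still life.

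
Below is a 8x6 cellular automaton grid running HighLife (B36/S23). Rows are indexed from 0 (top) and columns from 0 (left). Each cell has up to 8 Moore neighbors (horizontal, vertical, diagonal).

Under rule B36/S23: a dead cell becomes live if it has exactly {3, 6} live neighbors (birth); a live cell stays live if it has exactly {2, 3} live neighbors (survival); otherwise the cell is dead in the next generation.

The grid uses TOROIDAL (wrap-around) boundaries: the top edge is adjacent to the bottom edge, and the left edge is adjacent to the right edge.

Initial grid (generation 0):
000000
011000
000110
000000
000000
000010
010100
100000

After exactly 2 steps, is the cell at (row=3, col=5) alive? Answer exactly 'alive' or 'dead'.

Answer: dead

Derivation:
Simulating step by step:
Generation 0 (given above): 8 live cells
Generation 1: 5 live cells
010000
001100
001100
000000
000000
000000
000000
000000
Generation 2: 5 live cells
001000
010100
001100
000000
000000
000000
000000
000000

Cell (3,5) at generation 2: 0 -> dead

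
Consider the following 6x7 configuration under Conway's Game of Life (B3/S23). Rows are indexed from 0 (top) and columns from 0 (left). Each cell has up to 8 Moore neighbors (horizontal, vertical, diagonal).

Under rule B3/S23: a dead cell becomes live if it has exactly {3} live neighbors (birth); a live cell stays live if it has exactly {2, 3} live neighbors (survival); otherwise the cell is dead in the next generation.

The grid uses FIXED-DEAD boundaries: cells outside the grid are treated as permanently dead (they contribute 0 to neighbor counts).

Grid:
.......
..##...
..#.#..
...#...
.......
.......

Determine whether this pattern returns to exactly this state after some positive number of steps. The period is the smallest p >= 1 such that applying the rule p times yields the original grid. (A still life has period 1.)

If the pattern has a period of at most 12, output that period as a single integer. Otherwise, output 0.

Simulating and comparing each generation to the original:
Gen 0 (original, given above): 5 live cells
Gen 1: 5 live cells, MATCHES original -> period = 1

Answer: 1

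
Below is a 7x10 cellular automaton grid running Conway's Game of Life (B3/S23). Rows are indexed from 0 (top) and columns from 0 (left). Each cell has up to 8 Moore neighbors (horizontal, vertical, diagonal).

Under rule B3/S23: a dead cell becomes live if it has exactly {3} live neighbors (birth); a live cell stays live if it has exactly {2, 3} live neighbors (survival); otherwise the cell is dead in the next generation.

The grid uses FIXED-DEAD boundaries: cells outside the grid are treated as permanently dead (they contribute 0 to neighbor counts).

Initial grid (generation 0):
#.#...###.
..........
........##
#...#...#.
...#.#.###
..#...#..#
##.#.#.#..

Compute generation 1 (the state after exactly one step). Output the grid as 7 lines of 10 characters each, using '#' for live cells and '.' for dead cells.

Simulating step by step:
Generation 0 (given above): 23 live cells
Generation 1: 19 live cells
(generation 1 grid is the final answer)

Answer: .......#..
.........#
........##
....#.....
...#####.#
.###.#...#
.##...#...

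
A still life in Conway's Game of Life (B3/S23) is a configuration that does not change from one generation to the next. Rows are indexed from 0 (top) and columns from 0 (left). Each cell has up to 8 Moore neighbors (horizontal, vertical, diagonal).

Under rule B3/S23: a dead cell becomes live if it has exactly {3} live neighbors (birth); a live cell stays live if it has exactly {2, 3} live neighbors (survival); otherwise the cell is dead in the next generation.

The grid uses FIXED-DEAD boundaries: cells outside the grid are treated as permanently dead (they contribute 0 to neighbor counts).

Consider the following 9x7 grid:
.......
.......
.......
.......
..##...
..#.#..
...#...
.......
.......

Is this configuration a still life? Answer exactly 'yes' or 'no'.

Answer: yes

Derivation:
Compute generation 1 and compare to generation 0 (given above):
Generation 1:
.......
.......
.......
.......
..##...
..#.#..
...#...
.......
.......
The grids are IDENTICAL -> still life.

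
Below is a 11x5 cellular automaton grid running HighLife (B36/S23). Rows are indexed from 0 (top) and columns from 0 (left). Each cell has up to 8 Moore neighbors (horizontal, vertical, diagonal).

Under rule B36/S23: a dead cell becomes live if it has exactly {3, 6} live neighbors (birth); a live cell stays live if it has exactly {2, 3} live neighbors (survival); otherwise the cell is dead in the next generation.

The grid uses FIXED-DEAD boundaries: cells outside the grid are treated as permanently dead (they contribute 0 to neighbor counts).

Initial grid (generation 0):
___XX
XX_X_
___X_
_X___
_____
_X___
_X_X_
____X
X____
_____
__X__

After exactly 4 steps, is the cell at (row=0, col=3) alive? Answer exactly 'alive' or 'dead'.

Simulating step by step:
Generation 0 (given above): 13 live cells
Generation 1: 8 live cells
__XXX
___X_
XX___
_____
_____
__X__
__X__
_____
_____
_____
_____
Generation 2: 6 live cells
__XXX
_X_XX
_____
_____
_____
_____
_____
_____
_____
_____
_____
Generation 3: 3 live cells
__X_X
____X
_____
_____
_____
_____
_____
_____
_____
_____
_____
Generation 4: 2 live cells
___X_
___X_
_____
_____
_____
_____
_____
_____
_____
_____
_____

Cell (0,3) at generation 4: 1 -> alive

Answer: alive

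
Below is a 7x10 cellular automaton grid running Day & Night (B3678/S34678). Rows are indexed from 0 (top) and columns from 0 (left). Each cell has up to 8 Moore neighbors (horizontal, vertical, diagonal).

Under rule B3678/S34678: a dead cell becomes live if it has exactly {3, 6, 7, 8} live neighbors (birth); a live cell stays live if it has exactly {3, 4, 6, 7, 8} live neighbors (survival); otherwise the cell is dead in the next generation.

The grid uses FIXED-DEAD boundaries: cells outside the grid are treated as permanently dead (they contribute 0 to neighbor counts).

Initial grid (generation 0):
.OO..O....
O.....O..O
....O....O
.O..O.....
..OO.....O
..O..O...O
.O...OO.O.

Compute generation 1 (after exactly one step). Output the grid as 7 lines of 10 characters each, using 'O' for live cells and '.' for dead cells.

Simulating step by step:
Generation 0 (given above): 20 live cells
Generation 1: 14 live cells
(generation 1 grid is the final answer)

Answer: ..........
.O...O....
.....O....
..O.......
.OOOO.....
.OOOO.O.O.
..........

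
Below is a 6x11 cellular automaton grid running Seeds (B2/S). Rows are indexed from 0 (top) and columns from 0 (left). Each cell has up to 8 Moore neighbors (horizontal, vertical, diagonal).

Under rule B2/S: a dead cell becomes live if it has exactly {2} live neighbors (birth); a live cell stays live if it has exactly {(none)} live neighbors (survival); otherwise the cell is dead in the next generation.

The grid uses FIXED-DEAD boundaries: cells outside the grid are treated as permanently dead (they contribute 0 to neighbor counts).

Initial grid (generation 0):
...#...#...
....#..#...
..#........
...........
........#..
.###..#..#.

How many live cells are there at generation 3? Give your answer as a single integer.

Answer: 18

Derivation:
Simulating step by step:
Generation 0 (given above): 11 live cells
Generation 1: 13 live cells
....#.#.#..
..#...#.#..
...#.......
...........
.#.#...#.#.
.......##..
Generation 2: 14 live cells
...#.....#.
....#....#.
..#....#...
...##...#..
..#...#....
..#...#..#.
Generation 3: 18 live cells
....#...#.#
..#.......#
.....#...#.
.#...##....
.#..#...##.
.#.#.#.#...
Population at generation 3: 18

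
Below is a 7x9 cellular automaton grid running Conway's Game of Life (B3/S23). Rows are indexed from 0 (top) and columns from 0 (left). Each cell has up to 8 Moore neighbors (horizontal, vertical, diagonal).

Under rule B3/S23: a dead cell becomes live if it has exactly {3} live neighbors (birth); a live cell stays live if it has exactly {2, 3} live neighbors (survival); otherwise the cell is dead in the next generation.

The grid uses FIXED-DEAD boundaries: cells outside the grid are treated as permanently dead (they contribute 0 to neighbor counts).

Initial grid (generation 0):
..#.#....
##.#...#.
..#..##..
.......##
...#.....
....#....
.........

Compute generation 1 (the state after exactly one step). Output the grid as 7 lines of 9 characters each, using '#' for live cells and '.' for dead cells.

Simulating step by step:
Generation 0 (given above): 13 live cells
Generation 1: 14 live cells
(generation 1 grid is the final answer)

Answer: .###.....
.#.####..
.##...#.#
......##.
.........
.........
.........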